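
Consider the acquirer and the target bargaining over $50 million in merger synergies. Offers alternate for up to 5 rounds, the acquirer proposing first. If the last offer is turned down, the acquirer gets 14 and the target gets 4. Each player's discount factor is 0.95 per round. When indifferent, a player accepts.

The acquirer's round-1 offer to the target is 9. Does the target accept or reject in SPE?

Accept

Work out the target's continuation value if the offer is rejected.
Round 5 (the acquirer proposes): the target gets 4 if talks fail, so the acquirer offers 4 and keeps 46.
Round 4 (the target proposes): the acquirer can get 46 next round, worth 0.95 × 46 = 43.7 now; the target offers that and keeps 6.3.
Round 3 (the acquirer proposes): the target can get 6.3 next round, worth 0.95 × 6.3 = 5.985 now. The acquirer offers 5.985 and keeps 50 − 5.985 = 44.015.
Round 2 (the target proposes): the acquirer can get 44.015 next round, worth 0.95 × 44.015 = 41.81425 now, so the target offers 41.81425, keeping 8.18575.
So by rejecting in round 1, the target gets 8.18575 next round, worth 0.95 × 8.18575 = 7.7764625 now.
Offer 9 ≥ 7.7764625, so the target accepts.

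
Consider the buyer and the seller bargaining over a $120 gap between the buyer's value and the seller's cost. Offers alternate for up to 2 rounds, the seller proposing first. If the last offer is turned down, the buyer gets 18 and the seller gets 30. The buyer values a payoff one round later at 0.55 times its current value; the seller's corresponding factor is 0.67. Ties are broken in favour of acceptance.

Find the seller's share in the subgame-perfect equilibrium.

70.5

Round 2 (the buyer proposes): the seller gets 30 if talks fail, so the buyer offers 30 and keeps 90.
Round 1 (the seller proposes): the buyer can get 90 next round, worth 0.55 × 90 = 49.5 now, so the seller offers 49.5, keeping 70.5.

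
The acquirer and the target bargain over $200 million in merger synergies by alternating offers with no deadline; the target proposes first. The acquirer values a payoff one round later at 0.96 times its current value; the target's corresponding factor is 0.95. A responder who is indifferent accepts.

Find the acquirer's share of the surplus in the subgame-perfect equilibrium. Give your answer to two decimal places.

In a stationary SPE each proposer offers the other exactly their discounted continuation value.
If the target keeps x when proposing and the acquirer keeps y when proposing, then x = 200 − 0.96y and y = 200 − 0.95x.
Solving: x = 200(1 − 0.96) / (1 − 0.95·0.96) = 8 / 0.088 ≈ 90.9091.
The acquirer gets 200 − 90.9091 ≈ 109.0909.

109.09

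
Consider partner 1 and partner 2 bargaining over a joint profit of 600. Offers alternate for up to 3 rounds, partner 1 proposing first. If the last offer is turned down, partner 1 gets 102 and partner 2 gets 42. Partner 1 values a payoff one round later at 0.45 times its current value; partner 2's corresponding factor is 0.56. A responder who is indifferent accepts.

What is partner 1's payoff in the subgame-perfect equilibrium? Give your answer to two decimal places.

Round 3 (partner 1 proposes): partner 2 gets 42 if talks fail, so partner 1 offers 42 and keeps 558.
Round 2 (partner 2 proposes): partner 1 can get 558 next round, worth 0.45 × 558 = 251.1 now. Partner 2 offers 251.1 and keeps 600 − 251.1 = 348.9.
Round 1 (partner 1 proposes): partner 2 can get 348.9 next round, worth 0.56 × 348.9 = 195.384 now, so partner 1 offers 195.384, keeping 404.616.

404.62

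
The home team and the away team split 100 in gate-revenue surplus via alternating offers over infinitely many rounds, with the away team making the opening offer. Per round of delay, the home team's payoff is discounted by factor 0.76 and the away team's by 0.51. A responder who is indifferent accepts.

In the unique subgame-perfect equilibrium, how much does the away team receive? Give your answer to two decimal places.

39.19

Let x be the away team's share when the away team proposes and y be the home team's share when the home team proposes.
The home team accepts iff offered ≥ 0.76·y, so x = 100 − 0.76y. Symmetrically y = 100 − 0.51x.
Substituting: x = 100 − 0.76(100 − 0.51x), giving x(1 − 0.51·0.76) = 100(1 − 0.76).
So x = 100 × 0.24 / 0.6124 ≈ 39.1901, and the home team receives 100 − x ≈ 60.8099.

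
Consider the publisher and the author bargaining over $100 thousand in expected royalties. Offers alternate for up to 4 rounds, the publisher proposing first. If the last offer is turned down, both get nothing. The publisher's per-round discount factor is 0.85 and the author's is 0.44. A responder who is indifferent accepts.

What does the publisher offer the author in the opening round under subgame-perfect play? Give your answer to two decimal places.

Solve by backward induction from round 4.
Round 4 (the author proposes): the publisher will accept anything ≥ 0, so the author offers 0 and keeps 100.
Round 3 (the publisher proposes): the author can get 100 next round, worth 0.44 × 100 = 44 now, so the publisher offers 44, keeping 56.
Round 2 (the author proposes): the publisher can get 56 next round, worth 0.85 × 56 = 47.6 now. The author offers 47.6 and keeps 100 − 47.6 = 52.4.
Round 1 (the publisher proposes): the author can get 52.4 next round, worth 0.44 × 52.4 = 23.056 now; the publisher offers that and keeps 76.944.

23.06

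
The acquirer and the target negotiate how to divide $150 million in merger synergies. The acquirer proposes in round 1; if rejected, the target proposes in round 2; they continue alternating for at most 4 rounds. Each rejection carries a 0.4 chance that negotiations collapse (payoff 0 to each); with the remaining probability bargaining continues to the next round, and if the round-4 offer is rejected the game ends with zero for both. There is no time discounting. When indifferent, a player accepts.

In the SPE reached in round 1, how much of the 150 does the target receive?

By backward induction:
Round 4 (the target proposes): the acquirer will accept anything ≥ 0, so the target offers 0 and keeps 150.
Round 3 (the acquirer proposes): rejecting gives the target an expected 0.6 × 150 = 90; the acquirer offers that and keeps 60.
Round 2 (the target proposes): rejecting gives the acquirer an expected 0.6 × 60 = 36; the target offers that and keeps 114.
Round 1 (the acquirer proposes): rejecting gives the target an expected 0.6 × 114 = 68.4, so the acquirer offers 68.4, keeping 81.6.

68.4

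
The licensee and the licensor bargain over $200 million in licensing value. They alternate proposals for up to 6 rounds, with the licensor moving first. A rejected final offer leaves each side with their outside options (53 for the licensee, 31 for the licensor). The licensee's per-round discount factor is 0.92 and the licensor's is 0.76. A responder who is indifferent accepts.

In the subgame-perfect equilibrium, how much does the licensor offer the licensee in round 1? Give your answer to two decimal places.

151.05

Round 6 (the licensee proposes): the licensor gets 31 if talks fail, so the licensee offers 31 and keeps 169.
Round 5 (the licensor proposes): the licensee can get 169 next round, worth 0.92 × 169 = 155.48 now, so the licensor offers 155.48, keeping 44.52.
Round 4 (the licensee proposes): the licensor can get 44.52 next round, worth 0.76 × 44.52 = 33.8352 now; the licensee offers that and keeps 166.1648.
Round 3 (the licensor proposes): the licensee can get 166.1648 next round, worth 0.92 × 166.1648 = 152.871616 now; the licensor offers that and keeps 47.128384.
Round 2 (the licensee proposes): the licensor can get 47.128384 next round, worth 0.76 × 47.128384 = 35.81757184 now; the licensee offers that and keeps 164.18242816.
Round 1 (the licensor proposes): the licensee can get 164.18242816 next round, worth 0.92 × 164.18242816 = 151.0478339072 now. The licensor offers 151.0478339072 and keeps 200 − 151.0478339072 = 48.9521660928.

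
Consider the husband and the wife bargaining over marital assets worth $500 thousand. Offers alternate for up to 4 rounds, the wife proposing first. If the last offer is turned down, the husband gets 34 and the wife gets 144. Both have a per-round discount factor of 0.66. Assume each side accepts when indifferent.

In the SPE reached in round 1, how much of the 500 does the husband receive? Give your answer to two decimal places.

Round 4 (the husband proposes): the wife gets 144 if talks fail, so the husband offers 144 and keeps 356.
Round 3 (the wife proposes): the husband can get 356 next round, worth 0.66 × 356 = 234.96 now. The wife offers 234.96 and keeps 500 − 234.96 = 265.04.
Round 2 (the husband proposes): the wife can get 265.04 next round, worth 0.66 × 265.04 = 174.9264 now, so the husband offers 174.9264, keeping 325.0736.
Round 1 (the wife proposes): the husband can get 325.0736 next round, worth 0.66 × 325.0736 = 214.548576 now; the wife offers that and keeps 285.451424.

214.55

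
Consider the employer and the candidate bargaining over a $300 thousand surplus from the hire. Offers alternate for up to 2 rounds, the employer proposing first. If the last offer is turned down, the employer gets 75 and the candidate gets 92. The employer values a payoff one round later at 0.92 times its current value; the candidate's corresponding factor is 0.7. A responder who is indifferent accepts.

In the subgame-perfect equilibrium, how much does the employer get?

142.5

Solve by backward induction from round 2.
Round 2 (the candidate proposes): the employer gets 75 if talks fail, so the candidate offers 75 and keeps 225.
Round 1 (the employer proposes): the candidate can get 225 next round, worth 0.7 × 225 = 157.5 now; the employer offers that and keeps 142.5.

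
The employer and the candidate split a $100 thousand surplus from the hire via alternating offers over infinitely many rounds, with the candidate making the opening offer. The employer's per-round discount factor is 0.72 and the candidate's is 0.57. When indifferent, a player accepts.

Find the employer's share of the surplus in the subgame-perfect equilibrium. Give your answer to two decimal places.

When the candidate proposes, the employer accepts any offer worth at least 0.72 times what the employer would get by proposing next round; and vice versa.
This gives x = 100 − 0.72y and y = 100 − 0.57x, where x and y are each side's share when it proposes.
Hence (1 − 0.72·0.57)x = 100(1 − 0.72), i.e. 0.5896·x = 28.
x ≈ 47.4898; the employer's share is 100 − x ≈ 52.5102.

52.51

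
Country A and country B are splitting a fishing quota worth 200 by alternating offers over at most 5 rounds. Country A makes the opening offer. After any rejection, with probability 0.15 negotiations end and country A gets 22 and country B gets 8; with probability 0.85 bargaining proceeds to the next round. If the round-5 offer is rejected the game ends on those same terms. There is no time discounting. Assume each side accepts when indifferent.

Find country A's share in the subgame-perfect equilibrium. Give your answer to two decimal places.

By backward induction:
Round 5 (country A proposes): country B gets 8 if talks fail, so country A offers 8 and keeps 192.
Round 4 (country B proposes): rejecting gives country A an expected 0.85 × 192 + 0.15 × 22 = 166.5; country B offers that and keeps 33.5.
Round 3 (country A proposes): rejecting gives country B an expected 0.85 × 33.5 + 0.15 × 8 = 29.675; country A offers that and keeps 170.325.
Round 2 (country B proposes): rejecting gives country A an expected 0.85 × 170.325 + 0.15 × 22 = 148.07625. Country B offers 148.07625 and keeps 200 − 148.07625 = 51.92375.
Round 1 (country A proposes): rejecting gives country B an expected 0.85 × 51.92375 + 0.15 × 8 = 45.3351875. Country A offers 45.3351875 and keeps 200 − 45.3351875 = 154.6648125.

154.66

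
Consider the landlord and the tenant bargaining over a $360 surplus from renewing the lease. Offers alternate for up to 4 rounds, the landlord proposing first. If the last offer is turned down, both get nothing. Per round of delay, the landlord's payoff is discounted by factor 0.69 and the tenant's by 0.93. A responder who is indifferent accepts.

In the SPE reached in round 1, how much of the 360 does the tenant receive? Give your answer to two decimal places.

318.63

Round 4 (the tenant proposes): rejection yields 0 for the landlord; the tenant offers 0 and keeps 360.
Round 3 (the landlord proposes): the tenant can get 360 next round, worth 0.93 × 360 = 334.8 now; the landlord offers that and keeps 25.2.
Round 2 (the tenant proposes): the landlord can get 25.2 next round, worth 0.69 × 25.2 = 17.388 now, so the tenant offers 17.388, keeping 342.612.
Round 1 (the landlord proposes): the tenant can get 342.612 next round, worth 0.93 × 342.612 = 318.62916 now. The landlord offers 318.62916 and keeps 360 − 318.62916 = 41.37084.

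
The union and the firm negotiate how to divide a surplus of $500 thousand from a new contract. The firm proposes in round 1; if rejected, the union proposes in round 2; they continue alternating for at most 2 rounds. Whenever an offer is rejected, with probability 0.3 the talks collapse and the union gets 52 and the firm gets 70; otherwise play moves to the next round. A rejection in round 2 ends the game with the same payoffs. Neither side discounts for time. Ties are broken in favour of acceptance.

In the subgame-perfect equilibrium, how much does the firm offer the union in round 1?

By backward induction:
Round 2 (the union proposes): the firm gets 70 if talks fail, so the union offers 70 and keeps 430.
Round 1 (the firm proposes): rejecting gives the union an expected 0.7 × 430 + 0.3 × 52 = 316.6; the firm offers that and keeps 183.4.

316.6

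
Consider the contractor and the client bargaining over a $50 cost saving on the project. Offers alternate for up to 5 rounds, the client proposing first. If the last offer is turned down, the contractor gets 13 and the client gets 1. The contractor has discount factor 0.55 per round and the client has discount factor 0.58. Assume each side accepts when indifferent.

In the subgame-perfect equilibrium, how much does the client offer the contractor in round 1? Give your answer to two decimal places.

16.56

Round 5 (the client proposes): the contractor gets 13 if talks fail, so the client offers 13 and keeps 37.
Round 4 (the contractor proposes): the client can get 37 next round, worth 0.58 × 37 = 21.46 now; the contractor offers that and keeps 28.54.
Round 3 (the client proposes): the contractor can get 28.54 next round, worth 0.55 × 28.54 = 15.697 now. The client offers 15.697 and keeps 50 − 15.697 = 34.303.
Round 2 (the contractor proposes): the client can get 34.303 next round, worth 0.58 × 34.303 = 19.89574 now, so the contractor offers 19.89574, keeping 30.10426.
Round 1 (the client proposes): the contractor can get 30.10426 next round, worth 0.55 × 30.10426 = 16.557343 now; the client offers that and keeps 33.442657.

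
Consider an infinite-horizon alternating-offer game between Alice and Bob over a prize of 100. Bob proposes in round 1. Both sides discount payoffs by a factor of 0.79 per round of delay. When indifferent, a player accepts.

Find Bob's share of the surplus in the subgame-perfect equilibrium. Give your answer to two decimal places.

55.87

In a stationary SPE each proposer offers the other exactly their discounted continuation value.
If Bob keeps x when proposing and Alice keeps y when proposing, then x = 100 − 0.79y and y = 100 − 0.79x.
Solving: x = 100(1 − 0.79) / (1 − 0.79·0.79) = 21 / 0.3759 ≈ 55.8659.
Alice gets 100 − 55.8659 ≈ 44.1341.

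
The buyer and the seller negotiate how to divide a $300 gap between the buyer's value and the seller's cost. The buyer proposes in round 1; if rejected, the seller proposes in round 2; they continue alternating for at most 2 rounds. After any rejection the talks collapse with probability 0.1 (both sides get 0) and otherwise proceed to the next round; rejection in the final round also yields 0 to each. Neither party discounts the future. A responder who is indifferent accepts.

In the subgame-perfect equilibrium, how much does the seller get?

270

Round 2 (the seller proposes): rejection yields 0 for the buyer; the seller offers 0 and keeps 300.
Round 1 (the buyer proposes): rejecting gives the seller an expected 0.9 × 300 = 270; the buyer offers that and keeps 30.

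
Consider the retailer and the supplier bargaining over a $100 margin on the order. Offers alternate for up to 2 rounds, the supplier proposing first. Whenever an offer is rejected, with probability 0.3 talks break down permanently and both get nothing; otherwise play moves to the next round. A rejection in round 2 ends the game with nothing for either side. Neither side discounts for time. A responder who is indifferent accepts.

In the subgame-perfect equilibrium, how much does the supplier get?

30

Round 2 (the retailer proposes): rejection yields 0 for the supplier; the retailer offers 0 and keeps 100.
Round 1 (the supplier proposes): rejecting gives the retailer an expected 0.7 × 100 = 70; the supplier offers that and keeps 30.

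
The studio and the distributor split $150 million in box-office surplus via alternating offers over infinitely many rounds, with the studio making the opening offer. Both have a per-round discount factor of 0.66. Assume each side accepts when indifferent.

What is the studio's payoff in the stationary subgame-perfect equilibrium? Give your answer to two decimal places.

In a stationary SPE each proposer offers the other exactly their discounted continuation value.
If the studio keeps x when proposing and the distributor keeps y when proposing, then x = 150 − 0.66y and y = 150 − 0.66x.
Solving: x = 150(1 − 0.66) / (1 − 0.66·0.66) = 51 / 0.5644 ≈ 90.3614.
The distributor gets 150 − 90.3614 ≈ 59.6386.

90.36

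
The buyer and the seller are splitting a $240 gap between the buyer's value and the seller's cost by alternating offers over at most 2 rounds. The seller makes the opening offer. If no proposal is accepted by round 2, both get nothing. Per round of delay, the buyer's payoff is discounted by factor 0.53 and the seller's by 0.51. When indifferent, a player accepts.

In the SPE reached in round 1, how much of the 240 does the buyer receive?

127.2

Round 2 (the buyer proposes): the seller will accept anything ≥ 0, so the buyer offers 0 and keeps 240.
Round 1 (the seller proposes): the buyer can get 240 next round, worth 0.53 × 240 = 127.2 now. The seller offers 127.2 and keeps 240 − 127.2 = 112.8.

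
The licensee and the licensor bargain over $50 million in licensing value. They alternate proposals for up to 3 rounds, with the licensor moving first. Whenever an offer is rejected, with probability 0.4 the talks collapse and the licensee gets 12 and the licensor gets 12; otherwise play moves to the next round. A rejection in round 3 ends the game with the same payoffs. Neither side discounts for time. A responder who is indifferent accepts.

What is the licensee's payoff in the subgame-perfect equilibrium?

By backward induction:
Round 3 (the licensor proposes): the licensee gets 12 if talks fail, so the licensor offers 12 and keeps 38.
Round 2 (the licensee proposes): rejecting gives the licensor an expected 0.6 × 38 + 0.4 × 12 = 27.6, so the licensee offers 27.6, keeping 22.4.
Round 1 (the licensor proposes): rejecting gives the licensee an expected 0.6 × 22.4 + 0.4 × 12 = 18.24; the licensor offers that and keeps 31.76.

18.24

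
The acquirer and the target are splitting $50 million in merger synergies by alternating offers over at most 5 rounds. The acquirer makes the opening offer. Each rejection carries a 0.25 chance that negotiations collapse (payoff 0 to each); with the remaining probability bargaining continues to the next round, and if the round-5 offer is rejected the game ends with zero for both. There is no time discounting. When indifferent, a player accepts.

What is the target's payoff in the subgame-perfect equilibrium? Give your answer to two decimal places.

14.65

By backward induction:
Round 5 (the acquirer proposes): rejection yields 0 for the target; the acquirer offers 0 and keeps 50.
Round 4 (the target proposes): rejecting gives the acquirer an expected 0.75 × 50 = 37.5. The target offers 37.5 and keeps 50 − 37.5 = 12.5.
Round 3 (the acquirer proposes): rejecting gives the target an expected 0.75 × 12.5 = 9.375; the acquirer offers that and keeps 40.625.
Round 2 (the target proposes): rejecting gives the acquirer an expected 0.75 × 40.625 = 30.46875. The target offers 30.46875 and keeps 50 − 30.46875 = 19.53125.
Round 1 (the acquirer proposes): rejecting gives the target an expected 0.75 × 19.53125 = 14.6484375, so the acquirer offers 14.6484375, keeping 35.3515625.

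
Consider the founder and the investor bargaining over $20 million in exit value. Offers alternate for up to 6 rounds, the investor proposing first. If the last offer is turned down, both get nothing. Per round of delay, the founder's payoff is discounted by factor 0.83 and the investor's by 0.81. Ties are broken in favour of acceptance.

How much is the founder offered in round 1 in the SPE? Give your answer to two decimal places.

12.78

Round 6 (the founder proposes): the investor will accept anything ≥ 0, so the founder offers 0 and keeps 20.
Round 5 (the investor proposes): the founder can get 20 next round, worth 0.83 × 20 = 16.6 now; the investor offers that and keeps 3.4.
Round 4 (the founder proposes): the investor can get 3.4 next round, worth 0.81 × 3.4 = 2.754 now. The founder offers 2.754 and keeps 20 − 2.754 = 17.246.
Round 3 (the investor proposes): the founder can get 17.246 next round, worth 0.83 × 17.246 = 14.31418 now; the investor offers that and keeps 5.68582.
Round 2 (the founder proposes): the investor can get 5.68582 next round, worth 0.81 × 5.68582 = 4.6055142 now. The founder offers 4.6055142 and keeps 20 − 4.6055142 = 15.3944858.
Round 1 (the investor proposes): the founder can get 15.3944858 next round, worth 0.83 × 15.3944858 = 12.777423214 now; the investor offers that and keeps 7.222576786.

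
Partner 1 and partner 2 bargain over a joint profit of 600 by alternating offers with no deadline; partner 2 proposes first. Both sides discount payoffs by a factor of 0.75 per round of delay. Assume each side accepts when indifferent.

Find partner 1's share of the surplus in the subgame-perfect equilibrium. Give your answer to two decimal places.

257.14

Let x be partner 2's share when partner 2 proposes and y be partner 1's share when partner 1 proposes.
Partner 1 accepts iff offered ≥ 0.75·y, so x = 600 − 0.75y. Symmetrically y = 600 − 0.75x.
Substituting: x = 600 − 0.75(600 − 0.75x), giving x(1 − 0.75·0.75) = 600(1 − 0.75).
So x = 600 × 0.25 / 0.4375 ≈ 342.8571, and partner 1 receives 600 − x ≈ 257.1429.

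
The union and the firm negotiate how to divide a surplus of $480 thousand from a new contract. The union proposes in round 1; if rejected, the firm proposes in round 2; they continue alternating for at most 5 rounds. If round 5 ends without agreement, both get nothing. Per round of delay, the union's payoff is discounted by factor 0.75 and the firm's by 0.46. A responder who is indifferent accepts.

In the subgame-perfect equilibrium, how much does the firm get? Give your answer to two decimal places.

Round 5 (the union proposes): rejection yields 0 for the firm; the union offers 0 and keeps 480.
Round 4 (the firm proposes): the union can get 480 next round, worth 0.75 × 480 = 360 now, so the firm offers 360, keeping 120.
Round 3 (the union proposes): the firm can get 120 next round, worth 0.46 × 120 = 55.2 now. The union offers 55.2 and keeps 480 − 55.2 = 424.8.
Round 2 (the firm proposes): the union can get 424.8 next round, worth 0.75 × 424.8 = 318.6 now; the firm offers that and keeps 161.4.
Round 1 (the union proposes): the firm can get 161.4 next round, worth 0.46 × 161.4 = 74.244 now, so the union offers 74.244, keeping 405.756.

74.24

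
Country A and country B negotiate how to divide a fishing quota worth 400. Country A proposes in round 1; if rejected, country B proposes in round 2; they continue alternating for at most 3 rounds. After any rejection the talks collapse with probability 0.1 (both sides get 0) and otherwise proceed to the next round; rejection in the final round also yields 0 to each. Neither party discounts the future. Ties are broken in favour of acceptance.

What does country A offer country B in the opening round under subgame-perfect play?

Round 3 (country A proposes): country B will accept anything ≥ 0, so country A offers 0 and keeps 400.
Round 2 (country B proposes): rejecting gives country A an expected 0.9 × 400 = 360. Country B offers 360 and keeps 400 − 360 = 40.
Round 1 (country A proposes): rejecting gives country B an expected 0.9 × 40 = 36; country A offers that and keeps 364.

36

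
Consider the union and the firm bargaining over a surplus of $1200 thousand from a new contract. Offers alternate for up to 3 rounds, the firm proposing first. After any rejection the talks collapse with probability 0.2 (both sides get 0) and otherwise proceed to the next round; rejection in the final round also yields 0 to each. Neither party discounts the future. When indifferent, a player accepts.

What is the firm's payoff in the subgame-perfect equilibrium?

By backward induction:
Round 3 (the firm proposes): rejection yields 0 for the union; the firm offers 0 and keeps 1200.
Round 2 (the union proposes): rejecting gives the firm an expected 0.8 × 1200 = 960. The union offers 960 and keeps 1200 − 960 = 240.
Round 1 (the firm proposes): rejecting gives the union an expected 0.8 × 240 = 192. The firm offers 192 and keeps 1200 − 192 = 1008.

1008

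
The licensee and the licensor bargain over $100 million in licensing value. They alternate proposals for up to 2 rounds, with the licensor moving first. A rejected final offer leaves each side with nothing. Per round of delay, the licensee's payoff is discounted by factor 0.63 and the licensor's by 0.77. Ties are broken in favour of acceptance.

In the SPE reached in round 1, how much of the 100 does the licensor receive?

Round 2 (the licensee proposes): rejection yields 0 for the licensor; the licensee offers 0 and keeps 100.
Round 1 (the licensor proposes): the licensee can get 100 next round, worth 0.63 × 100 = 63 now. The licensor offers 63 and keeps 100 − 63 = 37.

37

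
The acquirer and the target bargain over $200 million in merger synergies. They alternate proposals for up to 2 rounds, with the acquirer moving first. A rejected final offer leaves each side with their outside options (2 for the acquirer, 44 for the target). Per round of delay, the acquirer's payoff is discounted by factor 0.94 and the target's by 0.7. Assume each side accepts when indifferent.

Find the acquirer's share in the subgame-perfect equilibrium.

Round 2 (the target proposes): the acquirer gets 2 if talks fail, so the target offers 2 and keeps 198.
Round 1 (the acquirer proposes): the target can get 198 next round, worth 0.7 × 198 = 138.6 now, so the acquirer offers 138.6, keeping 61.4.

61.4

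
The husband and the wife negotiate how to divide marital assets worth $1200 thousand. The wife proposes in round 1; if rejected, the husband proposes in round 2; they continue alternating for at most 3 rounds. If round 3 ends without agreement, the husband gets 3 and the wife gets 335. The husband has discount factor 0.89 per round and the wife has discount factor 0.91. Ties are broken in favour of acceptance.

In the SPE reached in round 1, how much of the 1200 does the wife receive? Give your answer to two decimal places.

Round 3 (the wife proposes): the husband gets 3 if talks fail, so the wife offers 3 and keeps 1197.
Round 2 (the husband proposes): the wife can get 1197 next round, worth 0.91 × 1197 = 1089.27 now. The husband offers 1089.27 and keeps 1200 − 1089.27 = 110.73.
Round 1 (the wife proposes): the husband can get 110.73 next round, worth 0.89 × 110.73 = 98.5497 now, so the wife offers 98.5497, keeping 1101.4503.

1101.45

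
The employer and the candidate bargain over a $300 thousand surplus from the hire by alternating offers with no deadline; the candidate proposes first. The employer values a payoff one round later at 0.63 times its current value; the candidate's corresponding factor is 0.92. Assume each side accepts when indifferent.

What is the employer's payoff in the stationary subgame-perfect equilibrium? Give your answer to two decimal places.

In a stationary SPE each proposer offers the other exactly their discounted continuation value.
If the candidate keeps x when proposing and the employer keeps y when proposing, then x = 300 − 0.63y and y = 300 − 0.92x.
Solving: x = 300(1 − 0.63) / (1 − 0.92·0.63) = 111 / 0.4204 ≈ 264.0343.
The employer gets 300 − 264.0343 ≈ 35.9657.

35.97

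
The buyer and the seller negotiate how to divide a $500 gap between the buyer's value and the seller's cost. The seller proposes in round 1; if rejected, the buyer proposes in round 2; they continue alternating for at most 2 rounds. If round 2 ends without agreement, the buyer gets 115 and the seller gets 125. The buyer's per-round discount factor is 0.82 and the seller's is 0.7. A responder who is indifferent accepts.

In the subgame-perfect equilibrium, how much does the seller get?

192.5

By backward induction:
Round 2 (the buyer proposes): the seller gets 125 if talks fail, so the buyer offers 125 and keeps 375.
Round 1 (the seller proposes): the buyer can get 375 next round, worth 0.82 × 375 = 307.5 now, so the seller offers 307.5, keeping 192.5.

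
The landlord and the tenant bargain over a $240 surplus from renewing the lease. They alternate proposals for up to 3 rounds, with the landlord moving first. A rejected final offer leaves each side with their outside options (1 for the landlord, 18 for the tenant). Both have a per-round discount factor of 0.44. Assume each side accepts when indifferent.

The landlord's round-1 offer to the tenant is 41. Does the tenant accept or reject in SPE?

Round 3 (the landlord proposes): the tenant gets 18 if talks fail, so the landlord offers 18 and keeps 222.
Round 2 (the tenant proposes): the landlord can get 222 next round, worth 0.44 × 222 = 97.68 now, so the tenant offers 97.68, keeping 142.32.
So by rejecting in round 1, the tenant gets 142.32 next round, worth 0.44 × 142.32 = 62.6208 now.
Offer 41 < 62.6208, so the tenant rejects.

Reject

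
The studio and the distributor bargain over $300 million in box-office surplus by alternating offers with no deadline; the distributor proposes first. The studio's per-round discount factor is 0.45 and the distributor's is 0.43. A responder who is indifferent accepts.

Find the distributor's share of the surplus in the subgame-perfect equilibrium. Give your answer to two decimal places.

When the distributor proposes, the studio accepts any offer worth at least 0.45 times what the studio would get by proposing next round; and vice versa.
This gives x = 300 − 0.45y and y = 300 − 0.43x, where x and y are each side's share when it proposes.
Hence (1 − 0.45·0.43)x = 300(1 − 0.45), i.e. 0.8065·x = 165.
x ≈ 204.5877; the studio's share is 300 − x ≈ 95.4123.

204.59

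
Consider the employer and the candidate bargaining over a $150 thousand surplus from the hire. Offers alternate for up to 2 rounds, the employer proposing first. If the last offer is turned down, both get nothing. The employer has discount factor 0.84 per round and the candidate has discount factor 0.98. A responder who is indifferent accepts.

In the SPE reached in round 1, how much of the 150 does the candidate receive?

147

Round 2 (the candidate proposes): rejection yields 0 for the employer; the candidate offers 0 and keeps 150.
Round 1 (the employer proposes): the candidate can get 150 next round, worth 0.98 × 150 = 147 now, so the employer offers 147, keeping 3.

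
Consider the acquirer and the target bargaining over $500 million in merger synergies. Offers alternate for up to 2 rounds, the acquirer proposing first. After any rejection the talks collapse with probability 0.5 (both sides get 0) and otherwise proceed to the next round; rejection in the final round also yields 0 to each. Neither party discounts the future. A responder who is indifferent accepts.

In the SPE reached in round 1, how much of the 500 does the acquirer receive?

Round 2 (the target proposes): the acquirer will accept anything ≥ 0, so the target offers 0 and keeps 500.
Round 1 (the acquirer proposes): rejecting gives the target an expected 0.5 × 500 = 250; the acquirer offers that and keeps 250.

250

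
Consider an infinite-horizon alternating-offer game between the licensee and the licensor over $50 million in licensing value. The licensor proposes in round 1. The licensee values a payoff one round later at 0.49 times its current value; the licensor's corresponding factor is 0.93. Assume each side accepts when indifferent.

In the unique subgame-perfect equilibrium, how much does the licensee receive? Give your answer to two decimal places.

Let x be the licensor's share when the licensor proposes and y be the licensee's share when the licensee proposes.
The licensee accepts iff offered ≥ 0.49·y, so x = 50 − 0.49y. Symmetrically y = 50 − 0.93x.
Substituting: x = 50 − 0.49(50 − 0.93x), giving x(1 − 0.93·0.49) = 50(1 − 0.49).
So x = 50 × 0.51 / 0.5443 ≈ 46.8492, and the licensee receives 50 − x ≈ 3.1508.

3.15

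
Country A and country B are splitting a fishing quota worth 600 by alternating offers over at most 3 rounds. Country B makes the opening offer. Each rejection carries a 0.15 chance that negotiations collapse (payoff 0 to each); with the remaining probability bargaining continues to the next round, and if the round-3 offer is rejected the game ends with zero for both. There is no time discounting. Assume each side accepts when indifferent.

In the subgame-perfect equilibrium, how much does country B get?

523.5

Round 3 (country B proposes): country A will accept anything ≥ 0, so country B offers 0 and keeps 600.
Round 2 (country A proposes): rejecting gives country B an expected 0.85 × 600 = 510, so country A offers 510, keeping 90.
Round 1 (country B proposes): rejecting gives country A an expected 0.85 × 90 = 76.5. Country B offers 76.5 and keeps 600 − 76.5 = 523.5.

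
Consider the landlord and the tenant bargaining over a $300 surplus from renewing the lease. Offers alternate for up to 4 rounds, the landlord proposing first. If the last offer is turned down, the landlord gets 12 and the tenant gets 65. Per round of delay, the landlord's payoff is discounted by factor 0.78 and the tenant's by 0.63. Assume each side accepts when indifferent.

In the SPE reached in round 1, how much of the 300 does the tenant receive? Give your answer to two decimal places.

Round 4 (the tenant proposes): the landlord gets 12 if talks fail, so the tenant offers 12 and keeps 288.
Round 3 (the landlord proposes): the tenant can get 288 next round, worth 0.63 × 288 = 181.44 now, so the landlord offers 181.44, keeping 118.56.
Round 2 (the tenant proposes): the landlord can get 118.56 next round, worth 0.78 × 118.56 = 92.4768 now. The tenant offers 92.4768 and keeps 300 − 92.4768 = 207.5232.
Round 1 (the landlord proposes): the tenant can get 207.5232 next round, worth 0.63 × 207.5232 = 130.739616 now; the landlord offers that and keeps 169.260384.

130.74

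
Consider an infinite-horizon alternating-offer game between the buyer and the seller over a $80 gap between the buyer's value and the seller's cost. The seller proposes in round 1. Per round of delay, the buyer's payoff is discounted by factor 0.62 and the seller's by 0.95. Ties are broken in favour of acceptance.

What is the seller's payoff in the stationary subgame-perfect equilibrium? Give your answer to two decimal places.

In a stationary SPE each proposer offers the other exactly their discounted continuation value.
If the seller keeps x when proposing and the buyer keeps y when proposing, then x = 80 − 0.62y and y = 80 − 0.95x.
Solving: x = 80(1 − 0.62) / (1 − 0.95·0.62) = 30.4 / 0.411 ≈ 73.9659.
The buyer gets 80 − 73.9659 ≈ 6.0341.

73.97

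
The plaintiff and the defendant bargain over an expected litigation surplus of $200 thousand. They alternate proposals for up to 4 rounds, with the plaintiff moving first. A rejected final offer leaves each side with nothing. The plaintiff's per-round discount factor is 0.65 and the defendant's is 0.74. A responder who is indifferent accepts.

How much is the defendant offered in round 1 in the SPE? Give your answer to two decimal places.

Solve by backward induction from round 4.
Round 4 (the defendant proposes): the plaintiff will accept anything ≥ 0, so the defendant offers 0 and keeps 200.
Round 3 (the plaintiff proposes): the defendant can get 200 next round, worth 0.74 × 200 = 148 now, so the plaintiff offers 148, keeping 52.
Round 2 (the defendant proposes): the plaintiff can get 52 next round, worth 0.65 × 52 = 33.8 now, so the defendant offers 33.8, keeping 166.2.
Round 1 (the plaintiff proposes): the defendant can get 166.2 next round, worth 0.74 × 166.2 = 122.988 now; the plaintiff offers that and keeps 77.012.

122.99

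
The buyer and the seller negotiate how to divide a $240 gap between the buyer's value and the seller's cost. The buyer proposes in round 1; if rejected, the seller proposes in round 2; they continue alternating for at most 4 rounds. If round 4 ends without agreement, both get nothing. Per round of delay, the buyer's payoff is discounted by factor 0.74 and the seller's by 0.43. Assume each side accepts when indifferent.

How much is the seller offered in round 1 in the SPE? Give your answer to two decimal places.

59.67

By backward induction:
Round 4 (the seller proposes): the buyer will accept anything ≥ 0, so the seller offers 0 and keeps 240.
Round 3 (the buyer proposes): the seller can get 240 next round, worth 0.43 × 240 = 103.2 now. The buyer offers 103.2 and keeps 240 − 103.2 = 136.8.
Round 2 (the seller proposes): the buyer can get 136.8 next round, worth 0.74 × 136.8 = 101.232 now. The seller offers 101.232 and keeps 240 − 101.232 = 138.768.
Round 1 (the buyer proposes): the seller can get 138.768 next round, worth 0.43 × 138.768 = 59.67024 now. The buyer offers 59.67024 and keeps 240 − 59.67024 = 180.32976.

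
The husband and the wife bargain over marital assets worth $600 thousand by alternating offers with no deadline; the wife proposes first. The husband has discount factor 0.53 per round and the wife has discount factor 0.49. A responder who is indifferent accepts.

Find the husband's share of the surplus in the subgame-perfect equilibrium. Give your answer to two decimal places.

When the wife proposes, the husband accepts any offer worth at least 0.53 times what the husband would get by proposing next round; and vice versa.
This gives x = 600 − 0.53y and y = 600 − 0.49x, where x and y are each side's share when it proposes.
Hence (1 − 0.53·0.49)x = 600(1 − 0.53), i.e. 0.7403·x = 282.
x ≈ 380.9267; the husband's share is 600 − x ≈ 219.0733.

219.07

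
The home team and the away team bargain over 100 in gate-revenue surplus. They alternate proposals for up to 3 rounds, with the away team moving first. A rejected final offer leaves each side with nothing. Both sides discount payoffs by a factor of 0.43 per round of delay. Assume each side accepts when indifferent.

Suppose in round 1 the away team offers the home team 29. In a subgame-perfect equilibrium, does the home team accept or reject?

Round 3 (the away team proposes): the home team will accept anything ≥ 0, so the away team offers 0 and keeps 100.
Round 2 (the home team proposes): the away team can get 100 next round, worth 0.43 × 100 = 43 now. The home team offers 43 and keeps 100 − 43 = 57.
So by rejecting in round 1, the home team gets 57 next round, worth 0.43 × 57 = 24.51 now.
Offer 29 ≥ 24.51, so the home team accepts.

Accept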